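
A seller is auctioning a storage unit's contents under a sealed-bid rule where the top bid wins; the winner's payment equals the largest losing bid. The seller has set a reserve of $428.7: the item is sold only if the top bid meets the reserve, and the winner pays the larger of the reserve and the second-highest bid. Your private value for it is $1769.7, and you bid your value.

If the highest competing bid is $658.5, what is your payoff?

Your bid $1769.7 is the highest and exceeds the reserve.
Price = max(second-highest bid, reserve) = max($658.5, $428.7) = $658.5.
Payoff = $1769.7 − $658.5 = $1111.2.

$1111.2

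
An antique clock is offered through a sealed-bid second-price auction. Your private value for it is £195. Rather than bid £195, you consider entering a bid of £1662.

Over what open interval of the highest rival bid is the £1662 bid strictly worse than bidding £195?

(£195, £1662)

If the competing bid is below £195, both bids win at the same price — no difference.
If it is above £1662, both bids lose — no difference.
If it lies strictly between £195 and £1662, bidding your value loses (payoff 0) while bidding £1662 wins at a price above your value (payoff negative).
So the deviation strictly hurts on the open interval (£195, £1662).
Truthful bidding weakly dominates here: raising your bid can only win items priced above your value, and lowering it can only forfeit items priced below.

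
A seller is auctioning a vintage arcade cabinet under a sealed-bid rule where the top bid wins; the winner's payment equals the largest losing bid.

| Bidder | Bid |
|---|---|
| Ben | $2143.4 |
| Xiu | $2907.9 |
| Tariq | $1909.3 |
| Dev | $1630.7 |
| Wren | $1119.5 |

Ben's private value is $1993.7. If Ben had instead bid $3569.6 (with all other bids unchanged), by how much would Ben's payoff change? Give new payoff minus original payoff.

The highest bid among the other bidders is $2907.9; Ben's bid doesn't change that.
Original bid $2143.4: Ben is not highest (top rival bid is $2907.9); payoff $0.
Alternative bid $3569.6: Ben is highest, pays the top rival bid $2907.9; payoff $1993.7 − $2907.9 = −$914.2.
Change in payoff = −$914.2 − ($0) = −$914.2.

−$914.2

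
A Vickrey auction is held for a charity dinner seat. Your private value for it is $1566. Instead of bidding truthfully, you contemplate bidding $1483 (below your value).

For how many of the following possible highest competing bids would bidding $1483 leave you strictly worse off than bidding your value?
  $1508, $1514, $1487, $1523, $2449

4

The deviation hurts exactly when the highest competing bid lies strictly between $1483 and $1566 — underbidding then forfeits a profitable win.
$1508: inside the interval → strictly worse (loss $58).
$1514: inside the interval → strictly worse (loss $52).
$1487: inside the interval → strictly worse (loss $79).
$1523: inside the interval → strictly worse (loss $43).
$2449: above both → same outcome either way.
Count: 4.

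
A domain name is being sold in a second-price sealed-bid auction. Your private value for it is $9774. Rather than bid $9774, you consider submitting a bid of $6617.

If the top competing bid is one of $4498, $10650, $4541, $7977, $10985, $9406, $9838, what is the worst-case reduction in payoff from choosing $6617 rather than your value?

$1797

$4498: same outcome either way → loss $0.
$10650: same outcome either way → loss $0.
$4541: same outcome either way → loss $0.
$7977: truthful gives $1797, deviation gives $0 → loss $1797.
$10985: same outcome either way → loss $0.
$9406: truthful gives $368, deviation gives $0 → loss $368.
$9838: same outcome either way → loss $0.
Maximum loss: $1797.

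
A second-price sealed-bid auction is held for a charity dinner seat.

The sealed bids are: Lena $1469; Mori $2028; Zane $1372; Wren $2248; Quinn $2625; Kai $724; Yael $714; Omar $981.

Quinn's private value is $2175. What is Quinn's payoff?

Highest bid: Quinn at $2625, so Quinn wins.
Second-highest bid: Wren at $2248 — that is the price the winner pays.
Quinn's payoff = value − price = $2175 − $2248 = −$73.

−$73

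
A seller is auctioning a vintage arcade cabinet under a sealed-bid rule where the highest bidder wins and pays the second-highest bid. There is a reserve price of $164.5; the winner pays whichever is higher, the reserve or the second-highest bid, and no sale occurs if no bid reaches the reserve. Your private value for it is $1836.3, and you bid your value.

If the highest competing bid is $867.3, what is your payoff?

$969

Your bid $1836.3 is the highest and exceeds the reserve.
Price = max(second-highest bid, reserve) = max($867.3, $164.5) = $867.3.
Payoff = $1836.3 − $867.3 = $969.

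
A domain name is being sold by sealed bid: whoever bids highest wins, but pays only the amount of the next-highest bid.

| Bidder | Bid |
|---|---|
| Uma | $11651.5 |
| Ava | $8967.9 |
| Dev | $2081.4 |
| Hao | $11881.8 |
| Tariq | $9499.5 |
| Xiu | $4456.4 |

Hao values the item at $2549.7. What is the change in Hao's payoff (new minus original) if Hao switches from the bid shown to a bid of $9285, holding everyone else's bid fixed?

$9101.8

The highest bid among the other bidders is $11651.5; Hao's bid doesn't change that.
Original bid $11881.8: Hao is highest, pays the top rival bid $11651.5; payoff $2549.7 − $11651.5 = −$9101.8.
Alternative bid $9285: Hao is not highest (top rival bid is $11651.5); payoff $0.
Change in payoff = $0 − (−$9101.8) = $9101.8.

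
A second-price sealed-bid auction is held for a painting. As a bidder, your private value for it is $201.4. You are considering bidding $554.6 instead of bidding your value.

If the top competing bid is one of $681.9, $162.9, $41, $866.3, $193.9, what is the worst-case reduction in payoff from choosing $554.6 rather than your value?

$681.9: same outcome either way → loss $0.
$162.9: same outcome either way → loss $0.
$41: same outcome either way → loss $0.
$866.3: same outcome either way → loss $0.
$193.9: same outcome either way → loss $0.
Maximum loss: $0.

$0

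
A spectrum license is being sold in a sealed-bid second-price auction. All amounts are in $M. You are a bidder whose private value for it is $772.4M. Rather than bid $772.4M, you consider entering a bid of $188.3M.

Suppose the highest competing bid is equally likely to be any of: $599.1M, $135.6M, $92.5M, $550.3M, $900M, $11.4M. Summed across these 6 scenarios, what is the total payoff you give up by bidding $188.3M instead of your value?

The deviation costs you only when the competing bid falls strictly between $188.3M and $772.4M; elsewhere both bids give the same outcome.
$599.1M: truthful payoff $173.3M, deviation payoff $0M → loss $173.3M.
$135.6M: outcomes coincide → loss $0M.
$92.5M: outcomes coincide → loss $0M.
$550.3M: truthful payoff $222.1M, deviation payoff $0M → loss $222.1M.
$900M: outcomes coincide → loss $0M.
$11.4M: outcomes coincide → loss $0M.
Total loss = $173.3M + $222.1M = $395.4M.

$395.4M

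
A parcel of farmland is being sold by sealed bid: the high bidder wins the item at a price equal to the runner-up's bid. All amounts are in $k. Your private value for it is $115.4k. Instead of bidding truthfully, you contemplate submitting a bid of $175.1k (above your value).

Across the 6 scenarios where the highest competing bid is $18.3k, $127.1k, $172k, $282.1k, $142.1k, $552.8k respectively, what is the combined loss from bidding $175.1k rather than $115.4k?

The deviation costs you only when the competing bid falls strictly between $115.4k and $175.1k; elsewhere both bids give the same outcome.
$18.3k: outcomes coincide → loss $0k.
$127.1k: truthful payoff $0k, deviation payoff −$11.7k → loss $11.7k.
$172k: truthful payoff $0k, deviation payoff −$56.6k → loss $56.6k.
$282.1k: outcomes coincide → loss $0k.
$142.1k: truthful payoff $0k, deviation payoff −$26.7k → loss $26.7k.
$552.8k: outcomes coincide → loss $0k.
Total loss = $11.7k + $56.6k + $26.7k = $95k.
In a second-price auction your bid sets only whether you win, not what you pay, so bidding your true value is weakly dominant.

$95k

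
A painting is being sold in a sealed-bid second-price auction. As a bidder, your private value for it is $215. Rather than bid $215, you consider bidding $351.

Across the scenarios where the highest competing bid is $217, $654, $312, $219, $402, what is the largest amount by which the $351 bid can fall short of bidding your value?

$217: truthful gives $0, deviation gives −$2 → loss $2.
$654: same outcome either way → loss $0.
$312: truthful gives $0, deviation gives −$97 → loss $97.
$219: truthful gives $0, deviation gives −$4 → loss $4.
$402: same outcome either way → loss $0.
Maximum loss: $97.

$97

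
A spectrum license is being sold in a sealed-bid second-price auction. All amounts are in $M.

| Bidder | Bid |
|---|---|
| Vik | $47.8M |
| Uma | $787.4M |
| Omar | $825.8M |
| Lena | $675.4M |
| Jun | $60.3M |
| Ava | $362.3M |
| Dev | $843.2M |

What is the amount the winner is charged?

$825.8M

Highest bid: Dev at $843.2M, so Dev wins.
Second-highest bid: Omar at $825.8M — that is the price the winner pays.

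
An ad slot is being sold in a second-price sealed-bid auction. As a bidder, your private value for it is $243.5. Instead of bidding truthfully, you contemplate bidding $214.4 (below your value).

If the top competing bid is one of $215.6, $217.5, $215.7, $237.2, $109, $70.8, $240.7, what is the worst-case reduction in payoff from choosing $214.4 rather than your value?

$27.9

$215.6: truthful gives $27.9, deviation gives $0 → loss $27.9.
$217.5: truthful gives $26, deviation gives $0 → loss $26.
$215.7: truthful gives $27.8, deviation gives $0 → loss $27.8.
$237.2: truthful gives $6.3, deviation gives $0 → loss $6.3.
$109: same outcome either way → loss $0.
$70.8: same outcome either way → loss $0.
$240.7: truthful gives $2.8, deviation gives $0 → loss $2.8.
Maximum loss: $27.9.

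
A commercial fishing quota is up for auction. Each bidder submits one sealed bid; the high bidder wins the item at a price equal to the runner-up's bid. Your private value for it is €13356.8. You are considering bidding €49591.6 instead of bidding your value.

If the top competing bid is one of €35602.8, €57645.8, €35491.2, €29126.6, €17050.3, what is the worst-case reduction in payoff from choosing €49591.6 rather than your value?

€35602.8: truthful gives €0, deviation gives −€22246 → loss €22246.
€57645.8: same outcome either way → loss €0.
€35491.2: truthful gives €0, deviation gives −€22134.4 → loss €22134.4.
€29126.6: truthful gives €0, deviation gives −€15769.8 → loss €15769.8.
€17050.3: truthful gives €0, deviation gives −€3693.5 → loss €3693.5.
Maximum loss: €22246.

€22246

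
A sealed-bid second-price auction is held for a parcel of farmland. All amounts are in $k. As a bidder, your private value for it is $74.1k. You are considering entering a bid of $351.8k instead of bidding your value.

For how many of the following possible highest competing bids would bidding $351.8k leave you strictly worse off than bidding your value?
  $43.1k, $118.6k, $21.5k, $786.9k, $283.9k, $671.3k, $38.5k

2

The deviation hurts exactly when the highest competing bid lies strictly between $74.1k and $351.8k — overbidding then wins at a price above your value.
$43.1k: below both → same outcome either way.
$118.6k: inside the interval → strictly worse (loss $44.5k).
$21.5k: below both → same outcome either way.
$786.9k: above both → same outcome either way.
$283.9k: inside the interval → strictly worse (loss $209.8k).
$671.3k: above both → same outcome either way.
$38.5k: below both → same outcome either way.
Count: 2.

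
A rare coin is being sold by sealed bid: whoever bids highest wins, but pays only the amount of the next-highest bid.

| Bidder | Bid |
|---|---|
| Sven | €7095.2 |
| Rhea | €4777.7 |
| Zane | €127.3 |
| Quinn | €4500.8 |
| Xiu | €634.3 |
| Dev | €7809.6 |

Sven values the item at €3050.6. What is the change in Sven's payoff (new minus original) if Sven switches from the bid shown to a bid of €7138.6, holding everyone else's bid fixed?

The highest bid among the other bidders is €7809.6; Sven's bid doesn't change that.
Original bid €7095.2: Sven is not highest (top rival bid is €7809.6); payoff €0.
Alternative bid €7138.6: Sven is not highest (top rival bid is €7809.6); payoff €0.
Change in payoff = €0 − (€0) = €0.

€0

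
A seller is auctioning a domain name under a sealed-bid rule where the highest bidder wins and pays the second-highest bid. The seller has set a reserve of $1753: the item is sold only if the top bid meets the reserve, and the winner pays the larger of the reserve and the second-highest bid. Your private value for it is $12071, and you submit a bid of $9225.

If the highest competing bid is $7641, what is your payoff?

$4430

Your bid $9225 is the highest and exceeds the reserve.
Price = max(second-highest bid, reserve) = max($7641, $1753) = $7641.
Payoff = $12071 − $7641 = $4430.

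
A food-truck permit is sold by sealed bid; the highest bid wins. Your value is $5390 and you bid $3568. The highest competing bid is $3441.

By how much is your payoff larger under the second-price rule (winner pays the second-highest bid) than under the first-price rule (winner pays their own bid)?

$127

You have the highest bid, so you win under either rule.
Second-price: pay $3441 → payoff $1949.
First-price: pay your own bid $3568 → payoff $1822.
Difference = $1949 − ($1822) = $127.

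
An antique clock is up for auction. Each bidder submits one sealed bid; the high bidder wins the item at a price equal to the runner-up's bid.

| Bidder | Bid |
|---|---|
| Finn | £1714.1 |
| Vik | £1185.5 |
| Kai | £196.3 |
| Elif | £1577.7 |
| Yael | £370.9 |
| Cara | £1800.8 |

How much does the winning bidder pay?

Highest bid: Cara at £1800.8, so Cara wins.
Second-highest bid: Finn at £1714.1 — that is the price the winner pays.

£1714.1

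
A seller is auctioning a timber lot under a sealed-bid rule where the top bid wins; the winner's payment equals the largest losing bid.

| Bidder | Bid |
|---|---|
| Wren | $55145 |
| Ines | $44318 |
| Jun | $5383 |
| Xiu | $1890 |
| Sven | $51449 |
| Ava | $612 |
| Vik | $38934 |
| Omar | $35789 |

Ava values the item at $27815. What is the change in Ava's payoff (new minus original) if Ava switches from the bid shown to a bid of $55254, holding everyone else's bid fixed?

−$27330

The highest bid among the other bidders is $55145; Ava's bid doesn't change that.
Original bid $612: Ava is not highest (top rival bid is $55145); payoff $0.
Alternative bid $55254: Ava is highest, pays the top rival bid $55145; payoff $27815 − $55145 = −$27330.
Change in payoff = −$27330 − ($0) = −$27330.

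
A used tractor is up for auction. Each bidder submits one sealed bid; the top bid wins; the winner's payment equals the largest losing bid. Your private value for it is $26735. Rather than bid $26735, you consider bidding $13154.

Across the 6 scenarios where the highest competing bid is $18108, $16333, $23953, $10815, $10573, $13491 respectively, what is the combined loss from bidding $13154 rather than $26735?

The deviation costs you only when the competing bid falls strictly between $13154 and $26735; elsewhere both bids give the same outcome.
$18108: truthful payoff $8627, deviation payoff $0 → loss $8627.
$16333: truthful payoff $10402, deviation payoff $0 → loss $10402.
$23953: truthful payoff $2782, deviation payoff $0 → loss $2782.
$10815: outcomes coincide → loss $0.
$10573: outcomes coincide → loss $0.
$13491: truthful payoff $13244, deviation payoff $0 → loss $13244.
Total loss = $8627 + $10402 + $2782 + $13244 = $35055.

$35055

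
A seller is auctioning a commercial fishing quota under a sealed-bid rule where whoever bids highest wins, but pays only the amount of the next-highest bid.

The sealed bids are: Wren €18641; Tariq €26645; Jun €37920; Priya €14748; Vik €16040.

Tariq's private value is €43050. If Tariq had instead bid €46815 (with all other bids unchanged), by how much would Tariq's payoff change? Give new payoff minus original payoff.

€5130

The highest bid among the other bidders is €37920; Tariq's bid doesn't change that.
Original bid €26645: Tariq is not highest (top rival bid is €37920); payoff €0.
Alternative bid €46815: Tariq is highest, pays the top rival bid €37920; payoff €43050 − €37920 = €5130.
Change in payoff = €5130 − (€0) = €5130.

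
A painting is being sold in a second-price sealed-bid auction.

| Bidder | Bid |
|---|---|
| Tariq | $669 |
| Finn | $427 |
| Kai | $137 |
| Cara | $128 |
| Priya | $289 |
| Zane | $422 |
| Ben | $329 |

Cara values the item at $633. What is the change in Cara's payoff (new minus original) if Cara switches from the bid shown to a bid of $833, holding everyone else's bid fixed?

−$36

The highest bid among the other bidders is $669; Cara's bid doesn't change that.
Original bid $128: Cara is not highest (top rival bid is $669); payoff $0.
Alternative bid $833: Cara is highest, pays the top rival bid $669; payoff $633 − $669 = −$36.
Change in payoff = −$36 − ($0) = −$36.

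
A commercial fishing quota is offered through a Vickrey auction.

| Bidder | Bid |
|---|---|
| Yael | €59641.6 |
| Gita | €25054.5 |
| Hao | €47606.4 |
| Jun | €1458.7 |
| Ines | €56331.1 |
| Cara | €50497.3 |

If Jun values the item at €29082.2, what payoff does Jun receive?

Highest bid: Yael at €59641.6, so Yael wins.
Second-highest bid: Ines at €56331.1 — that is the price the winner pays.
Jun did not win, so Jun pays nothing and receives nothing: payoff €0.

€0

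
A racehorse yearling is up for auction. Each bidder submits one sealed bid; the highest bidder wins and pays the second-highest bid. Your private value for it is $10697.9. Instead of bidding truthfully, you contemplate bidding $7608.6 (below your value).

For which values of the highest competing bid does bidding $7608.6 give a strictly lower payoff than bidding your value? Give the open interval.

($7608.6, $10697.9)

If the competing bid is below $7608.6, both bids win at the same price — no difference.
If it is above $10697.9, both bids lose — no difference.
If it lies strictly between $7608.6 and $10697.9, bidding your value wins at a price below your value (positive payoff) while bidding $7608.6 loses (payoff 0).
So the deviation strictly hurts on the open interval ($7608.6, $10697.9).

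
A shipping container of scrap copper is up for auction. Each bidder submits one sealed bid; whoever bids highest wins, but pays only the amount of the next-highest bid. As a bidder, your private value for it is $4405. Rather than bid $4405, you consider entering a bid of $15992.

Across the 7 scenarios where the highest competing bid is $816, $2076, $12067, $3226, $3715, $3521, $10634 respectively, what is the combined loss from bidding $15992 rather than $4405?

The deviation costs you only when the competing bid falls strictly between $4405 and $15992; elsewhere both bids give the same outcome.
$816: outcomes coincide → loss $0.
$2076: outcomes coincide → loss $0.
$12067: truthful payoff $0, deviation payoff −$7662 → loss $7662.
$3226: outcomes coincide → loss $0.
$3715: outcomes coincide → loss $0.
$3521: outcomes coincide → loss $0.
$10634: truthful payoff $0, deviation payoff −$6229 → loss $6229.
Total loss = $7662 + $6229 = $13891.
In a second-price auction your bid sets only whether you win, not what you pay, so bidding your true value is weakly dominant.

$13891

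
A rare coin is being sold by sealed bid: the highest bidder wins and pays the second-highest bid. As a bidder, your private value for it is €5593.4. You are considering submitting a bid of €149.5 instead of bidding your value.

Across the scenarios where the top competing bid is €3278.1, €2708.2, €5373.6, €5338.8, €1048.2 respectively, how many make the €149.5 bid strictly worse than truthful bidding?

The deviation hurts exactly when the highest competing bid lies strictly between €149.5 and €5593.4 — underbidding then forfeits a profitable win.
€3278.1: inside the interval → strictly worse (loss €2315.3).
€2708.2: inside the interval → strictly worse (loss €2885.2).
€5373.6: inside the interval → strictly worse (loss €219.8).
€5338.8: inside the interval → strictly worse (loss €254.6).
€1048.2: inside the interval → strictly worse (loss €4545.2).
Count: 5.

5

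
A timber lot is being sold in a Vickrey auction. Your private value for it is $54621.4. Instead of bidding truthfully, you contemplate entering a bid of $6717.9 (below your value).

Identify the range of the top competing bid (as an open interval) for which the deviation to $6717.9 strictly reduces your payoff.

($6717.9, $54621.4)

If the competing bid is below $6717.9, both bids win at the same price — no difference.
If it is above $54621.4, both bids lose — no difference.
If it lies strictly between $6717.9 and $54621.4, bidding your value wins at a price below your value (positive payoff) while bidding $6717.9 loses (payoff 0).
So the deviation strictly hurts on the open interval ($6717.9, $54621.4).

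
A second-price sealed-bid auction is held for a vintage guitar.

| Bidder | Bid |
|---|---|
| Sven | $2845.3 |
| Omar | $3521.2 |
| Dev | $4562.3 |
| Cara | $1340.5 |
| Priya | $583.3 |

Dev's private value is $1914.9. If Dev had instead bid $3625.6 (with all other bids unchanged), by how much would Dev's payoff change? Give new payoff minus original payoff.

$0

The highest bid among the other bidders is $3521.2; Dev's bid doesn't change that.
Original bid $4562.3: Dev is highest, pays the top rival bid $3521.2; payoff $1914.9 − $3521.2 = −$1606.3.
Alternative bid $3625.6: Dev is highest, pays the top rival bid $3521.2; payoff $1914.9 − $3521.2 = −$1606.3.
Change in payoff = −$1606.3 − (−$1606.3) = $0.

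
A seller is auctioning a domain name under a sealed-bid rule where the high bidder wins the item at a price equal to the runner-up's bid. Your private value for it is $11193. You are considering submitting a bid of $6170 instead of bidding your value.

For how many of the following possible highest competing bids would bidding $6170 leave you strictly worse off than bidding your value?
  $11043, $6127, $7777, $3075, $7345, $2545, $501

3

The deviation hurts exactly when the highest competing bid lies strictly between $6170 and $11193 — underbidding then forfeits a profitable win.
$11043: inside the interval → strictly worse (loss $150).
$6127: below both → same outcome either way.
$7777: inside the interval → strictly worse (loss $3416).
$3075: below both → same outcome either way.
$7345: inside the interval → strictly worse (loss $3848).
$2545: below both → same outcome either way.
$501: below both → same outcome either way.
Count: 3.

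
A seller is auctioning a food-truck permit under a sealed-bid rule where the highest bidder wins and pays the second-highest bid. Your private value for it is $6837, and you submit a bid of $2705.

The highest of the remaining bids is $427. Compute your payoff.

$6410

Your bid $2705 exceeds the highest competing bid $427, so you win.
In a second-price auction the winner pays the second-highest bid, $427.
Payoff = value − price = $6837 − $427 = $6410.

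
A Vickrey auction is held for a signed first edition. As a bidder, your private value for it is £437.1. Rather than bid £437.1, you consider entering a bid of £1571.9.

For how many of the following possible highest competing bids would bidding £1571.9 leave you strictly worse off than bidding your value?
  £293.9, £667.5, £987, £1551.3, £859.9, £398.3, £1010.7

The deviation hurts exactly when the highest competing bid lies strictly between £437.1 and £1571.9 — overbidding then wins at a price above your value.
£293.9: below both → same outcome either way.
£667.5: inside the interval → strictly worse (loss £230.4).
£987: inside the interval → strictly worse (loss £549.9).
£1551.3: inside the interval → strictly worse (loss £1114.2).
£859.9: inside the interval → strictly worse (loss £422.8).
£398.3: below both → same outcome either way.
£1010.7: inside the interval → strictly worse (loss £573.6).
Count: 5.

5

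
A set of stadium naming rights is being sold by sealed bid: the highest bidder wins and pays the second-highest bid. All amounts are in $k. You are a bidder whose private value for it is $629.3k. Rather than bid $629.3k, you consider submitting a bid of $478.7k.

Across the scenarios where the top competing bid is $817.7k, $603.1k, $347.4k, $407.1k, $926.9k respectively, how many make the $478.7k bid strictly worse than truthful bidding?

1

The deviation hurts exactly when the highest competing bid lies strictly between $478.7k and $629.3k — underbidding then forfeits a profitable win.
$817.7k: above both → same outcome either way.
$603.1k: inside the interval → strictly worse (loss $26.2k).
$347.4k: below both → same outcome either way.
$407.1k: below both → same outcome either way.
$926.9k: above both → same outcome either way.
Count: 1.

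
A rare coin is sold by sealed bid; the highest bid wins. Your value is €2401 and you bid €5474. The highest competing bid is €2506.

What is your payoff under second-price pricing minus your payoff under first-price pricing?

You have the highest bid, so you win under either rule.
Second-price: pay €2506 → payoff −€105.
First-price: pay your own bid €5474 → payoff −€3073.
Difference = −€105 − (−€3073) = €2968.

€2968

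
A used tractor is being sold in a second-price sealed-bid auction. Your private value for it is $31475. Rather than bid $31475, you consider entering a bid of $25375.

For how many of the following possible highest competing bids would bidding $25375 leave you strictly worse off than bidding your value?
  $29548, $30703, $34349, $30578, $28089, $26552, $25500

6

The deviation hurts exactly when the highest competing bid lies strictly between $25375 and $31475 — underbidding then forfeits a profitable win.
$29548: inside the interval → strictly worse (loss $1927).
$30703: inside the interval → strictly worse (loss $772).
$34349: above both → same outcome either way.
$30578: inside the interval → strictly worse (loss $897).
$28089: inside the interval → strictly worse (loss $3386).
$26552: inside the interval → strictly worse (loss $4923).
$25500: inside the interval → strictly worse (loss $5975).
Count: 6.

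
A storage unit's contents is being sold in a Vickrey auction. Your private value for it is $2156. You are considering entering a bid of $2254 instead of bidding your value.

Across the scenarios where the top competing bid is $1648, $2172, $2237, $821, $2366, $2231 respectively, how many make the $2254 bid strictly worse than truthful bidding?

The deviation hurts exactly when the highest competing bid lies strictly between $2156 and $2254 — overbidding then wins at a price above your value.
$1648: below both → same outcome either way.
$2172: inside the interval → strictly worse (loss $16).
$2237: inside the interval → strictly worse (loss $81).
$821: below both → same outcome either way.
$2366: above both → same outcome either way.
$2231: inside the interval → strictly worse (loss $75).
Count: 3.

3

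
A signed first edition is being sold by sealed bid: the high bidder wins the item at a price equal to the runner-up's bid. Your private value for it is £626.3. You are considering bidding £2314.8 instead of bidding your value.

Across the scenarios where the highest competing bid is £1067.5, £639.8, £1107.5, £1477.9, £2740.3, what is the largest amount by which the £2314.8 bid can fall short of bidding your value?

£851.6

£1067.5: truthful gives £0, deviation gives −£441.2 → loss £441.2.
£639.8: truthful gives £0, deviation gives −£13.5 → loss £13.5.
£1107.5: truthful gives £0, deviation gives −£481.2 → loss £481.2.
£1477.9: truthful gives £0, deviation gives −£851.6 → loss £851.6.
£2740.3: same outcome either way → loss £0.
Maximum loss: £851.6.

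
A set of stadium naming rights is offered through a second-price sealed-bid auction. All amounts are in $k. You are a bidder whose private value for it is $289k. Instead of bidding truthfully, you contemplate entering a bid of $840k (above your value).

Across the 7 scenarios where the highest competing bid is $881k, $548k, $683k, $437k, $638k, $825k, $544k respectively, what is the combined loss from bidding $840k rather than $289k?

The deviation costs you only when the competing bid falls strictly between $289k and $840k; elsewhere both bids give the same outcome.
$881k: outcomes coincide → loss $0k.
$548k: truthful payoff $0k, deviation payoff −$259k → loss $259k.
$683k: truthful payoff $0k, deviation payoff −$394k → loss $394k.
$437k: truthful payoff $0k, deviation payoff −$148k → loss $148k.
$638k: truthful payoff $0k, deviation payoff −$349k → loss $349k.
$825k: truthful payoff $0k, deviation payoff −$536k → loss $536k.
$544k: truthful payoff $0k, deviation payoff −$255k → loss $255k.
Total loss = $259k + $394k + $148k + $349k + $536k + $255k = $1941k.

$1941k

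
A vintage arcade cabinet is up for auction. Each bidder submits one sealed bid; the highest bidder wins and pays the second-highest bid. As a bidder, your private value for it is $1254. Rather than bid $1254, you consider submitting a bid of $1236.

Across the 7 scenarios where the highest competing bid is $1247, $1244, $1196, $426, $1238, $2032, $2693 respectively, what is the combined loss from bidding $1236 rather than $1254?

The deviation costs you only when the competing bid falls strictly between $1236 and $1254; elsewhere both bids give the same outcome.
$1247: truthful payoff $7, deviation payoff $0 → loss $7.
$1244: truthful payoff $10, deviation payoff $0 → loss $10.
$1196: outcomes coincide → loss $0.
$426: outcomes coincide → loss $0.
$1238: truthful payoff $16, deviation payoff $0 → loss $16.
$2032: outcomes coincide → loss $0.
$2693: outcomes coincide → loss $0.
Total loss = $7 + $10 + $16 = $33.

$33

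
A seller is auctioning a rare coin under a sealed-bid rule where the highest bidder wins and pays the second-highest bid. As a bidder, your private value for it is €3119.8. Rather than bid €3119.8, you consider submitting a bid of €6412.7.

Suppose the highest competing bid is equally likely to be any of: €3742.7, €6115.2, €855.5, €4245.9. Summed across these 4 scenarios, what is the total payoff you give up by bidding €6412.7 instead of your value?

The deviation costs you only when the competing bid falls strictly between €3119.8 and €6412.7; elsewhere both bids give the same outcome.
€3742.7: truthful payoff €0, deviation payoff −€622.9 → loss €622.9.
€6115.2: truthful payoff €0, deviation payoff −€2995.4 → loss €2995.4.
€855.5: outcomes coincide → loss €0.
€4245.9: truthful payoff €0, deviation payoff −€1126.1 → loss €1126.1.
Total loss = €622.9 + €2995.4 + €1126.1 = €4744.4.
Truthful bidding weakly dominates here: raising your bid can only win items priced above your value, and lowering it can only forfeit items priced below.

€4744.4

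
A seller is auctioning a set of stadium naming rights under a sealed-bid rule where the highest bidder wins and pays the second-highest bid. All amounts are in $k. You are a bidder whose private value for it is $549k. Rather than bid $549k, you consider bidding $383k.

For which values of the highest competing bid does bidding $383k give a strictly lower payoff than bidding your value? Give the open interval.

If the competing bid is below $383k, both bids win at the same price — no difference.
If it is above $549k, both bids lose — no difference.
If it lies strictly between $383k and $549k, bidding your value wins at a price below your value (positive payoff) while bidding $383k loses (payoff 0).
So the deviation strictly hurts on the open interval ($383k, $549k).
Truthful bidding weakly dominates here: raising your bid can only win items priced above your value, and lowering it can only forfeit items priced below.

($383k, $549k)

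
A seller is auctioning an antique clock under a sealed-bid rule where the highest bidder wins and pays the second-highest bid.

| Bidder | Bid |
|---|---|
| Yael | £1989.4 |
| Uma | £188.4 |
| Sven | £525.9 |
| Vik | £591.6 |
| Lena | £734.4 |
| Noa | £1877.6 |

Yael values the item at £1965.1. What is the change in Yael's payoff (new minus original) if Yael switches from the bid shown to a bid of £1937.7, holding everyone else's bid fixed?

£0

The highest bid among the other bidders is £1877.6; Yael's bid doesn't change that.
Original bid £1989.4: Yael is highest, pays the top rival bid £1877.6; payoff £1965.1 − £1877.6 = £87.5.
Alternative bid £1937.7: Yael is highest, pays the top rival bid £1877.6; payoff £1965.1 − £1877.6 = £87.5.
Change in payoff = £87.5 − (£87.5) = £0.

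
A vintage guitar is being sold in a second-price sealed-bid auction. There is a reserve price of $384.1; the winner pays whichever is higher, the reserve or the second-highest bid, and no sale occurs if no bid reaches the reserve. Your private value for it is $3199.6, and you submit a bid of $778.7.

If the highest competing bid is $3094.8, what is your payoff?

Your bid $778.7 is below the highest competing bid $3094.8, so you lose. Payoff $0.

$0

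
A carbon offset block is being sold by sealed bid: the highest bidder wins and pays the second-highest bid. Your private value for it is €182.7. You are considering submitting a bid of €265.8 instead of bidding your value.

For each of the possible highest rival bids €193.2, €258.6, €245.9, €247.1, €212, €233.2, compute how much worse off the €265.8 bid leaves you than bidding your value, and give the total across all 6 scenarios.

€293.8

The deviation costs you only when the competing bid falls strictly between €182.7 and €265.8; elsewhere both bids give the same outcome.
€193.2: truthful payoff €0, deviation payoff −€10.5 → loss €10.5.
€258.6: truthful payoff €0, deviation payoff −€75.9 → loss €75.9.
€245.9: truthful payoff €0, deviation payoff −€63.2 → loss €63.2.
€247.1: truthful payoff €0, deviation payoff −€64.4 → loss €64.4.
€212: truthful payoff €0, deviation payoff −€29.3 → loss €29.3.
€233.2: truthful payoff €0, deviation payoff −€50.5 → loss €50.5.
Total loss = €10.5 + €75.9 + €63.2 + €64.4 + €29.3 + €50.5 = €293.8.
Because the price is fixed by the runner-up's bid, deviating from your value can only change a good outcome into a bad one — never the reverse.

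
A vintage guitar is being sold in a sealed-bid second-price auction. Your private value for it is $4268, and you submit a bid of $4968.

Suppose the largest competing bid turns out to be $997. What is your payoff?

$3271

Your bid $4968 exceeds the highest competing bid $997, so you win.
In a second-price auction the winner pays the second-highest bid, $997.
Payoff = value − price = $4268 − $997 = $3271.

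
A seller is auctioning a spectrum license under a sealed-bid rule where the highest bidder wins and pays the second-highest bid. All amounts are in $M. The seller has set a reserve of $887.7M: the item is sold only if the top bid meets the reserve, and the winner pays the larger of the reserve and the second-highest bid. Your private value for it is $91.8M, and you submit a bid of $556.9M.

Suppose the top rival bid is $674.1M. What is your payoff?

$0M

Your bid $556.9M is below the highest competing bid $674.1M, so you lose. Payoff $0M.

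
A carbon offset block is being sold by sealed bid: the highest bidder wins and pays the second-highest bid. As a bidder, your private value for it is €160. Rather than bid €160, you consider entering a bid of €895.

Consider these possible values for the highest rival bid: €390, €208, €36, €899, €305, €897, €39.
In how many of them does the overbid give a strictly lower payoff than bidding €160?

The deviation hurts exactly when the highest competing bid lies strictly between €160 and €895 — overbidding then wins at a price above your value.
€390: inside the interval → strictly worse (loss €230).
€208: inside the interval → strictly worse (loss €48).
€36: below both → same outcome either way.
€899: above both → same outcome either way.
€305: inside the interval → strictly worse (loss €145).
€897: above both → same outcome either way.
€39: below both → same outcome either way.
Count: 3.

3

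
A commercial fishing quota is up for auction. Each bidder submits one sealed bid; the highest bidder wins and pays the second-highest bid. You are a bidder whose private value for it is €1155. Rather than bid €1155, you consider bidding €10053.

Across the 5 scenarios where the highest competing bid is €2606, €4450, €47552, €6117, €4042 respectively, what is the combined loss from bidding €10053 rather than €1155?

€12595

The deviation costs you only when the competing bid falls strictly between €1155 and €10053; elsewhere both bids give the same outcome.
€2606: truthful payoff €0, deviation payoff −€1451 → loss €1451.
€4450: truthful payoff €0, deviation payoff −€3295 → loss €3295.
€47552: outcomes coincide → loss €0.
€6117: truthful payoff €0, deviation payoff −€4962 → loss €4962.
€4042: truthful payoff €0, deviation payoff −€2887 → loss €2887.
Total loss = €1451 + €3295 + €4962 + €2887 = €12595.
Because the price is fixed by the runner-up's bid, deviating from your value can only change a good outcome into a bad one — never the reverse.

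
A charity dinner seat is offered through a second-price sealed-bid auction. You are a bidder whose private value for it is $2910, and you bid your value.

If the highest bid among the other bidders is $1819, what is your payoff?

$1091

Your bid $2910 exceeds the highest competing bid $1819, so you win.
In a second-price auction the winner pays the second-highest bid, $1819.
Payoff = value − price = $2910 − $1819 = $1091.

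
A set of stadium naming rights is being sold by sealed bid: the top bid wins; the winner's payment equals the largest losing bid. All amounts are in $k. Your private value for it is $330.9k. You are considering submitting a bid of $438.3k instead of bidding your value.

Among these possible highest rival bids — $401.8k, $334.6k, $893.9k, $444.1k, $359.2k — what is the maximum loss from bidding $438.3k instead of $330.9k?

$401.8k: truthful gives $0k, deviation gives −$70.9k → loss $70.9k.
$334.6k: truthful gives $0k, deviation gives −$3.7k → loss $3.7k.
$893.9k: same outcome either way → loss $0k.
$444.1k: same outcome either way → loss $0k.
$359.2k: truthful gives $0k, deviation gives −$28.3k → loss $28.3k.
Maximum loss: $70.9k.

$70.9k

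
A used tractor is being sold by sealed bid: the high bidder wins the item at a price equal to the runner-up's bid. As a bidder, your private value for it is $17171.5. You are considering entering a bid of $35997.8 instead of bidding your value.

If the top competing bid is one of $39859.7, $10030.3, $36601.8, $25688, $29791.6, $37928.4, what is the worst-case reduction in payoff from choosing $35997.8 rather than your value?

$39859.7: same outcome either way → loss $0.
$10030.3: same outcome either way → loss $0.
$36601.8: same outcome either way → loss $0.
$25688: truthful gives $0, deviation gives −$8516.5 → loss $8516.5.
$29791.6: truthful gives $0, deviation gives −$12620.1 → loss $12620.1.
$37928.4: same outcome either way → loss $0.
Maximum loss: $12620.1.

$12620.1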